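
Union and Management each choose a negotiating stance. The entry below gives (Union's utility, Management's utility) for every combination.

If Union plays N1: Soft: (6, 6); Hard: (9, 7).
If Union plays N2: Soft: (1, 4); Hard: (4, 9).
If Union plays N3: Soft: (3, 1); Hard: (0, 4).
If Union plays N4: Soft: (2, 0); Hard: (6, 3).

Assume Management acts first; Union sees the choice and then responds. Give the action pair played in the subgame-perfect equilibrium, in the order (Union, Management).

Solve by backward induction (Management leads).
- Soft: Union compares 6, 1, 3, 2 and picks N1; Management would get 6.
- Hard: Union compares 9, 4, 0, 6 and picks N1; Management would get 7.
Maximizing over 6, 7, Management chooses Hard. Subgame-perfect outcome: (N1, Hard) with payoffs (9, 7).

(N1, Hard)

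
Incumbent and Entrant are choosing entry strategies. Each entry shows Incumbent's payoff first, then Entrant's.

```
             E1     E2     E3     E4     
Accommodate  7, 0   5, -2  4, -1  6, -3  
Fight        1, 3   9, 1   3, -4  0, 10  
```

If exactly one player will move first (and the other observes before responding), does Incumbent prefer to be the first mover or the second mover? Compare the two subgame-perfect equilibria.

If Incumbent leads: Entrant's best replies are Accommodate→E1, Fight→E4; Incumbent's induced payoffs 7, 0; outcome (Accommodate, E1), payoffs (7, 0).
If Entrant leads: Incumbent's best replies are E1→Accommodate, E2→Fight, E3→Accommodate, E4→Accommodate; Entrant's induced payoffs 0, 1, -1, -3; outcome (Fight, E2), payoffs (9, 1).
Incumbent gets 7 moving first and 9 moving second, so Incumbent prefers to move second.

second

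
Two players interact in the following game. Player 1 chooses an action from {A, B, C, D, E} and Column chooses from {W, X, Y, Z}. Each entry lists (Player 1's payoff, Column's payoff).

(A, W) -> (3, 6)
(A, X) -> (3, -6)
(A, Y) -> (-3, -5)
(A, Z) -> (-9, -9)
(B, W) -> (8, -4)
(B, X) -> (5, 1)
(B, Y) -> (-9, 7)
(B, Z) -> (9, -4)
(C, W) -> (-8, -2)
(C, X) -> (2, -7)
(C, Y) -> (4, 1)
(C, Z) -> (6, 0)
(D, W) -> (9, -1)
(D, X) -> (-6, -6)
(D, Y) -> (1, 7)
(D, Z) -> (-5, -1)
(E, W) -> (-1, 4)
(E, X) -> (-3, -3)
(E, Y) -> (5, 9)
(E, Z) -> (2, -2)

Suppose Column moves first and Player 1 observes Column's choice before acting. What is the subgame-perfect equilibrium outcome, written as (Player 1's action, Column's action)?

(E, Y)

Player 1 best-responds to each possible Column move:
- W → Player 1 plays D (best of 3, 8, -8, 9, -1); Column gets -1.
- X → Player 1 plays B (best of 3, 5, 2, -6, -3); Column gets 1.
- Y → Player 1 plays E (best of -3, -9, 4, 1, 5); Column gets 9.
- Z → Player 1 plays B (best of -9, 9, 6, -5, 2); Column gets -4.
Column's induced payoffs are -1, 1, 9, -4, so Column commits to Y. Subgame-perfect outcome: (E, Y) with payoffs (5, 9).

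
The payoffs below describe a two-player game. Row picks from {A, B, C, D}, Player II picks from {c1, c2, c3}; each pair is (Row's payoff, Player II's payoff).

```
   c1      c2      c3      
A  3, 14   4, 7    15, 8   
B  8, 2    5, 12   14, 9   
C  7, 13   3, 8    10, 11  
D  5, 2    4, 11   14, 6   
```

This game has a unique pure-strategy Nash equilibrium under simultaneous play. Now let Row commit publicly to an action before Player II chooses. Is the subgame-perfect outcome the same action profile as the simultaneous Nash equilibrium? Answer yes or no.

no

Player II best-responds to each possible Row move:
- A: Player II compares 14, 7, 8 and picks c1; Row would get 3.
- B: Player II compares 2, 12, 9 and picks c2; Row would get 5.
- C: Player II compares 13, 8, 11 and picks c1; Row would get 7.
- D: Player II compares 2, 11, 6 and picks c2; Row would get 4.
Among 3, 5, 7, 4, the best is 7 at C. Subgame-perfect outcome: (C, c1) with payoffs (7, 13).
For the simultaneous game, intersect best replies.
Row's best replies: c1→B; c2→B; c3→A.
Player II's best replies: A→c1; B→c2; C→c1; D→c2.
The unique mutual best reply is (B, c2), giving (5, 12).
Sequential outcome (C, c1) differs from the Nash profile (B, c2).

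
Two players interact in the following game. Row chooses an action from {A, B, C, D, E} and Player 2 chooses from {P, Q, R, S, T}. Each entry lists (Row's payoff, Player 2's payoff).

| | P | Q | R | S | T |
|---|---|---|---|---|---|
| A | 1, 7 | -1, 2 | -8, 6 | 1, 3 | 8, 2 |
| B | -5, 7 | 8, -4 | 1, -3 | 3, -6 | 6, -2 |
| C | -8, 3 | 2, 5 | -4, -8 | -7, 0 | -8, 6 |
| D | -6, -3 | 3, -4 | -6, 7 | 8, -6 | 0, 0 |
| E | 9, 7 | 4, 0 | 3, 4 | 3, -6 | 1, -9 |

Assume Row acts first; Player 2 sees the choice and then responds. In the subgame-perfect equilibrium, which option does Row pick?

Work backward from Player 2's decision.
- A → Player 2 plays P (best of 7, 2, 6, 3, 2); Row gets 1.
- B → Player 2 plays P (best of 7, -4, -3, -6, -2); Row gets -5.
- C → Player 2 plays T (best of 3, 5, -8, 0, 6); Row gets -8.
- D → Player 2 plays R (best of -3, -4, 7, -6, 0); Row gets -6.
- E → Player 2 plays P (best of 7, 0, 4, -6, -9); Row gets 9.
Maximizing over 1, -5, -8, -6, 9, Row chooses E. Subgame-perfect outcome: (E, P) with payoffs (9, 7).

E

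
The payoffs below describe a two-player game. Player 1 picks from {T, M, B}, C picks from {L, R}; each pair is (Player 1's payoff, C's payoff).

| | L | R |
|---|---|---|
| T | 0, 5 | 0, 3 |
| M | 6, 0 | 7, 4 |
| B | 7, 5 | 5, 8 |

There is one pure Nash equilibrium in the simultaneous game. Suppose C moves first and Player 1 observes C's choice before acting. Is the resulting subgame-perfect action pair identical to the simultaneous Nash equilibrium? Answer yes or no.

no

Backward induction with C moving first.
- L → Player 1 plays B (best of 0, 6, 7); C gets 5.
- R → Player 1 plays M (best of 0, 7, 5); C gets 4.
C's induced payoffs are 5, 4, so C commits to L. Subgame-perfect outcome: (B, L) with payoffs (7, 5).
Under simultaneous play:
Player 1's best replies: L→B; R→M.
C's best replies: T→L; M→R; B→R.
The unique mutual best reply is (M, R), giving (7, 4).
Sequential outcome (B, L) differs from the Nash profile (M, R).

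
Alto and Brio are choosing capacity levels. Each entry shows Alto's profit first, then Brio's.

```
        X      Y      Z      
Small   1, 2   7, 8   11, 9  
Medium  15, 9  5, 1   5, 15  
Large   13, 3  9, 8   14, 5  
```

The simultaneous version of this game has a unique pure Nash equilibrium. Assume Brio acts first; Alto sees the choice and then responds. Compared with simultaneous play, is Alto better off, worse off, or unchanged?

Backward induction with Brio moving first.
- X: Alto compares 1, 15, 13 and picks Medium; Brio would get 9.
- Y: Alto compares 7, 5, 9 and picks Large; Brio would get 8.
- Z: Alto compares 11, 5, 14 and picks Large; Brio would get 5.
Brio's induced payoffs are 9, 8, 5, so Brio commits to X. Subgame-perfect outcome: (Medium, X) with payoffs (15, 9).
Now find the simultaneous Nash equilibrium.
Alto's best replies: X→Medium; Y→Large; Z→Large.
Brio's best replies: Small→Z; Medium→Z; Large→Y.
The unique mutual best reply is (Large, Y), giving (9, 8).
Alto earns 15 sequentially versus 9 at the Nash outcome: better off.

better off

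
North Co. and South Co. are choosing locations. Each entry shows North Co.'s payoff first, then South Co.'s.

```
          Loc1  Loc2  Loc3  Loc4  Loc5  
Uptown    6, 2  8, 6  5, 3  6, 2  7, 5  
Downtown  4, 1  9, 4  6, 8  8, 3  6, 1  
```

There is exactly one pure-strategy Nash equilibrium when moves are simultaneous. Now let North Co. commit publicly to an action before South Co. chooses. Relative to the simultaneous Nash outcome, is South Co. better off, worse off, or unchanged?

Work backward from South Co.'s decision.
- Uptown: South Co. compares 2, 6, 3, 2, 5 and picks Loc2; North Co. would get 8.
- Downtown: South Co. compares 1, 4, 8, 3, 1 and picks Loc3; North Co. would get 6.
Among 8, 6, the best is 8 at Uptown. Subgame-perfect outcome: (Uptown, Loc2) with payoffs (8, 6).
For the simultaneous game, intersect best replies.
North Co.'s best replies: Loc1→Uptown; Loc2→Downtown; Loc3→Downtown; Loc4→Downtown; Loc5→Uptown.
South Co.'s best replies: Uptown→Loc2; Downtown→Loc3.
Only (Downtown, Loc3) has each player best-responding; Nash payoffs (6, 8).
South Co. earns 6 sequentially versus 8 at the Nash outcome: worse off.

worse off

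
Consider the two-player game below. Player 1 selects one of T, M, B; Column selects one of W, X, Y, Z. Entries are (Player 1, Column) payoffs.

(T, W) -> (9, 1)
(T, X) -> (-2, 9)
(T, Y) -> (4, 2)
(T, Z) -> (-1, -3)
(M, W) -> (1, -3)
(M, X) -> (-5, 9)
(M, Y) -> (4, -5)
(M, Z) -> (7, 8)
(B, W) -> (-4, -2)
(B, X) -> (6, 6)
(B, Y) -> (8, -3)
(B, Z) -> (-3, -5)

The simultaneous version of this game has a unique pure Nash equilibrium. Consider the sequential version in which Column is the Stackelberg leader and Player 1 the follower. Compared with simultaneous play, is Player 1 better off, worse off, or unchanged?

better off

Solve by backward induction (Column leads).
- W: Player 1 compares 9, 1, -4 and picks T; Column would get 1.
- X: Player 1 compares -2, -5, 6 and picks B; Column would get 6.
- Y: Player 1 compares 4, 4, 8 and picks B; Column would get -3.
- Z: Player 1 compares -1, 7, -3 and picks M; Column would get 8.
Column's induced payoffs are 1, 6, -3, 8, so Column commits to Z. Subgame-perfect outcome: (M, Z) with payoffs (7, 8).
For the simultaneous game, intersect best replies.
Player 1's best replies: W→T; X→B; Y→B; Z→M.
Column's best replies: T→X; M→X; B→X.
Only (B, X) has each player best-responding; Nash payoffs (6, 6).
Player 1 earns 7 sequentially versus 6 at the Nash outcome: better off.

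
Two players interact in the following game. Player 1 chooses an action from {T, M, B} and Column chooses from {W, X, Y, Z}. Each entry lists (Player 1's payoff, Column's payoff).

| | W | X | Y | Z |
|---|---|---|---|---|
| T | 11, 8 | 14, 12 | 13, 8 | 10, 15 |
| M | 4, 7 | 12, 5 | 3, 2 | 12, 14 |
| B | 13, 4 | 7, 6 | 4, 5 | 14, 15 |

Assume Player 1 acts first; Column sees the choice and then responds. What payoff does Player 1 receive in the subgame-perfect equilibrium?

14

Backward induction with Player 1 moving first.
- T: BR = Z, leader payoff 10.
- M: BR = Z, leader payoff 12.
- B: BR = Z, leader payoff 14.
Maximizing over 10, 12, 14, Player 1 chooses B. Subgame-perfect outcome: (B, Z) with payoffs (14, 15).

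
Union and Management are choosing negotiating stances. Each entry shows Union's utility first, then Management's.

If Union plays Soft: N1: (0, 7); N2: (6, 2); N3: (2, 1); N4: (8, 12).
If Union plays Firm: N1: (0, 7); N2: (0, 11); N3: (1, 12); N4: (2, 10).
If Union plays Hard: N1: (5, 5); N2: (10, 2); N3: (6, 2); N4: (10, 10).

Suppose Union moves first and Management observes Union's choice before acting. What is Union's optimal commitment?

Hard

Management best-responds to each possible Union move:
- Soft → Management plays N4 (best of 7, 2, 1, 12); Union gets 8.
- Firm → Management plays N3 (best of 7, 11, 12, 10); Union gets 1.
- Hard → Management plays N4 (best of 5, 2, 2, 10); Union gets 10.
Maximizing over 8, 1, 10, Union chooses Hard. Subgame-perfect outcome: (Hard, N4) with payoffs (10, 10).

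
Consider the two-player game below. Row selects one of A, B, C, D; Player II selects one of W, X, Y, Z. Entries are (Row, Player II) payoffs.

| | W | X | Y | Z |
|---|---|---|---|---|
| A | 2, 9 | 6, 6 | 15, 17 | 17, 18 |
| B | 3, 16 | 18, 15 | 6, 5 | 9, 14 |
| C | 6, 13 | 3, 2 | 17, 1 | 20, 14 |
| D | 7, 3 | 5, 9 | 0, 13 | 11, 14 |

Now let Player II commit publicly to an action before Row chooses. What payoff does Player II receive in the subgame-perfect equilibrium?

15

Work backward from Row's decision.
- W → Row plays D (best of 2, 3, 6, 7); Player II gets 3.
- X → Row plays B (best of 6, 18, 3, 5); Player II gets 15.
- Y → Row plays C (best of 15, 6, 17, 0); Player II gets 1.
- Z → Row plays C (best of 17, 9, 20, 11); Player II gets 14.
Maximizing over 3, 15, 1, 14, Player II chooses X. Subgame-perfect outcome: (B, X) with payoffs (18, 15).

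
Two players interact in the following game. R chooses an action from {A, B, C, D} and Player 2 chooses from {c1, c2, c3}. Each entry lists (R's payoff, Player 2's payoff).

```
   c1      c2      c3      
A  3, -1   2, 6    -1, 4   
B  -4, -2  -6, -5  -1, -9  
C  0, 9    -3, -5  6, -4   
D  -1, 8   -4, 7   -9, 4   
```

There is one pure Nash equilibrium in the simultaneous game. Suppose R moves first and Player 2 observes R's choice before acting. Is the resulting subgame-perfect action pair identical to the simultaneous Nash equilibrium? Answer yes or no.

yes

Solve by backward induction (R leads).
- A → Player 2 plays c2 (best of -1, 6, 4); R gets 2.
- B → Player 2 plays c1 (best of -2, -5, -9); R gets -4.
- C → Player 2 plays c1 (best of 9, -5, -4); R gets 0.
- D → Player 2 plays c1 (best of 8, 7, 4); R gets -1.
R's induced payoffs are 2, -4, 0, -1, so R commits to A. Subgame-perfect outcome: (A, c2) with payoffs (2, 6).
For the simultaneous game, intersect best replies.
R's best replies: c1→A; c2→A; c3→C.
Player 2's best replies: A→c2; B→c1; C→c1; D→c1.
The unique mutual best reply is (A, c2), giving (2, 6).
Sequential outcome (A, c2) coincides with the Nash profile (A, c2).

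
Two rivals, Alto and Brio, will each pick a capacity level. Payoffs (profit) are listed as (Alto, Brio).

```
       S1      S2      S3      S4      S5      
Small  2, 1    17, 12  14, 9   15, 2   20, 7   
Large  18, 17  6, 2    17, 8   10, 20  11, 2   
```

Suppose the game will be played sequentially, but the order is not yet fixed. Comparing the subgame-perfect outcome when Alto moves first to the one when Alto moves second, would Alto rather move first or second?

second

If Alto leads: Brio's best replies are Small→S2, Large→S4; Alto's induced payoffs 17, 10; outcome (Small, S2), payoffs (17, 12).
If Brio leads: Alto's best replies are S1→Large, S2→Small, S3→Large, S4→Small, S5→Small; Brio's induced payoffs 17, 12, 8, 2, 7; outcome (Large, S1), payoffs (18, 17).
Alto gets 17 moving first and 18 moving second, so Alto prefers to move second.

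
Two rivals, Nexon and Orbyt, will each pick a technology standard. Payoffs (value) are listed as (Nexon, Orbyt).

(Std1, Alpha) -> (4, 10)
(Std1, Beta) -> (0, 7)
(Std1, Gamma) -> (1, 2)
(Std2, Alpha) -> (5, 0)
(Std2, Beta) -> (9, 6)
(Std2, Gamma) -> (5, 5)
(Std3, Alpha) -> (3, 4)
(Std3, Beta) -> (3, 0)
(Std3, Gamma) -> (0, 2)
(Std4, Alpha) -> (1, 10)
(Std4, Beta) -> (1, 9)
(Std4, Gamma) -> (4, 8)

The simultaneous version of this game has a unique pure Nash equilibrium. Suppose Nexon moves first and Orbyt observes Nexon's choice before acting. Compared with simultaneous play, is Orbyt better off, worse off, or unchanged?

Solve by backward induction (Nexon leads).
- Std1 → Orbyt plays Alpha (best of 10, 7, 2); Nexon gets 4.
- Std2 → Orbyt plays Beta (best of 0, 6, 5); Nexon gets 9.
- Std3 → Orbyt plays Alpha (best of 4, 0, 2); Nexon gets 3.
- Std4 → Orbyt plays Alpha (best of 10, 9, 8); Nexon gets 1.
Maximizing over 4, 9, 3, 1, Nexon chooses Std2. Subgame-perfect outcome: (Std2, Beta) with payoffs (9, 6).
Under simultaneous play:
Nexon's best replies: Alpha→Std2; Beta→Std2; Gamma→Std2.
Orbyt's best replies: Std1→Alpha; Std2→Beta; Std3→Alpha; Std4→Alpha.
The unique mutual best reply is (Std2, Beta), giving (9, 6).
Orbyt earns 6 sequentially versus 6 at the Nash outcome: unchanged.

unchanged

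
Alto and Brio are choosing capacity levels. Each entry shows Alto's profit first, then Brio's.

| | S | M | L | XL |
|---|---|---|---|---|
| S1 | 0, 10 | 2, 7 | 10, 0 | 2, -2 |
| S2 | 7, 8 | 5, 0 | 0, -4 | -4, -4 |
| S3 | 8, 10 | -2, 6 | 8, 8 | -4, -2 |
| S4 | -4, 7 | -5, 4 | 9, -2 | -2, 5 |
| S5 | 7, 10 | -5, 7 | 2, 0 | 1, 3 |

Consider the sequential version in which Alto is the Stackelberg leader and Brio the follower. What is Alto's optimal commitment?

S3

Backward induction with Alto moving first.
- S1 → Brio plays S (best of 10, 7, 0, -2); Alto gets 0.
- S2 → Brio plays S (best of 8, 0, -4, -4); Alto gets 7.
- S3 → Brio plays S (best of 10, 6, 8, -2); Alto gets 8.
- S4 → Brio plays S (best of 7, 4, -2, 5); Alto gets -4.
- S5 → Brio plays S (best of 10, 7, 0, 3); Alto gets 7.
Alto's induced payoffs are 0, 7, 8, -4, 7, so Alto commits to S3. Subgame-perfect outcome: (S3, S) with payoffs (8, 10).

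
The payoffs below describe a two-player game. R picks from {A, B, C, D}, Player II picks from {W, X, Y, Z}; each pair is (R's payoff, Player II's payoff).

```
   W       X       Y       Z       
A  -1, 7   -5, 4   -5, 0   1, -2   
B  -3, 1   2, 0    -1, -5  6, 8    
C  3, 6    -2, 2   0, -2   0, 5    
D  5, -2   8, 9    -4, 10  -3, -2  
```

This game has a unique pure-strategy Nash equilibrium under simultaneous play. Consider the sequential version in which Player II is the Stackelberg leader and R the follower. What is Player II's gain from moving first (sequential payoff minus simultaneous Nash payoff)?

1

Solve by backward induction (Player II leads).
- W: R compares -1, -3, 3, 5 and picks D; Player II would get -2.
- X: R compares -5, 2, -2, 8 and picks D; Player II would get 9.
- Y: R compares -5, -1, 0, -4 and picks C; Player II would get -2.
- Z: R compares 1, 6, 0, -3 and picks B; Player II would get 8.
Player II's induced payoffs are -2, 9, -2, 8, so Player II commits to X. Subgame-perfect outcome: (D, X) with payoffs (8, 9).
For the simultaneous game, intersect best replies.
R's best replies: W→D; X→D; Y→C; Z→B.
Player II's best replies: A→W; B→Z; C→W; D→Y.
Only (B, Z) has each player best-responding; Nash payoffs (6, 8).
Player II's commitment gain: 9 − 8 = 1.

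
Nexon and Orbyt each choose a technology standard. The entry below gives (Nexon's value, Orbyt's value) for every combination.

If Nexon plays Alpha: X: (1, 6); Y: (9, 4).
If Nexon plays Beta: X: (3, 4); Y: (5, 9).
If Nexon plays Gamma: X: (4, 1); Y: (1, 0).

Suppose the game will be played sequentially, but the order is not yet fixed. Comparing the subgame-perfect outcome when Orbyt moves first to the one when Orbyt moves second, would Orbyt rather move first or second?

If Nexon leads: Orbyt's best replies are Alpha→X, Beta→Y, Gamma→X; Nexon's induced payoffs 1, 5, 4; outcome (Beta, Y), payoffs (5, 9).
If Orbyt leads: Nexon's best replies are X→Gamma, Y→Alpha; Orbyt's induced payoffs 1, 4; outcome (Alpha, Y), payoffs (9, 4).
Orbyt gets 4 moving first and 9 moving second, so Orbyt prefers to move second.

second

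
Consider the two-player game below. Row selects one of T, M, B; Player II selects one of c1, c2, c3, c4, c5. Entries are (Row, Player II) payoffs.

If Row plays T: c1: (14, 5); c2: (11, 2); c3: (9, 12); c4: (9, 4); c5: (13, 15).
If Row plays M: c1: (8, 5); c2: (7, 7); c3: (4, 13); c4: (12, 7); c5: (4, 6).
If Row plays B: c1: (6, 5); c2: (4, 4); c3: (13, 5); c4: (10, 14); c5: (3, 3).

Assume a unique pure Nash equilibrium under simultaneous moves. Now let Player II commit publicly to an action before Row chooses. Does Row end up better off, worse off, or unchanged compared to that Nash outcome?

unchanged

Backward induction with Player II moving first.
- c1: Row compares 14, 8, 6 and picks T; Player II would get 5.
- c2: Row compares 11, 7, 4 and picks T; Player II would get 2.
- c3: Row compares 9, 4, 13 and picks B; Player II would get 5.
- c4: Row compares 9, 12, 10 and picks M; Player II would get 7.
- c5: Row compares 13, 4, 3 and picks T; Player II would get 15.
Maximizing over 5, 2, 5, 7, 15, Player II chooses c5. Subgame-perfect outcome: (T, c5) with payoffs (13, 15).
Under simultaneous play:
Row's best replies: c1→T; c2→T; c3→B; c4→M; c5→T.
Player II's best replies: T→c5; M→c3; B→c4.
Only (T, c5) has each player best-responding; Nash payoffs (13, 15).
Row earns 13 sequentially versus 13 at the Nash outcome: unchanged.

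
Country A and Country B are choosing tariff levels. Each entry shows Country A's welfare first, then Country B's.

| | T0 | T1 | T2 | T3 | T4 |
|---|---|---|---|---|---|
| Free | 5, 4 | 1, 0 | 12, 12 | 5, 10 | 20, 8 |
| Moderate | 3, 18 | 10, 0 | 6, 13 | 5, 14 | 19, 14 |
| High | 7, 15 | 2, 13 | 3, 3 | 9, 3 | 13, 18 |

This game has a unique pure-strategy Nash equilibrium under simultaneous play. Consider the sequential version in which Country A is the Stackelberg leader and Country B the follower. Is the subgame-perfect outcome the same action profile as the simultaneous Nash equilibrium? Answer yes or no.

no

Backward induction with Country A moving first.
- Free: BR = T2, leader payoff 12.
- Moderate: BR = T0, leader payoff 3.
- High: BR = T4, leader payoff 13.
Maximizing over 12, 3, 13, Country A chooses High. Subgame-perfect outcome: (High, T4) with payoffs (13, 18).
For the simultaneous game, intersect best replies.
Country A's best replies: T0→High; T1→Moderate; T2→Free; T3→High; T4→Free.
Country B's best replies: Free→T2; Moderate→T0; High→T4.
The unique mutual best reply is (Free, T2), giving (12, 12).
Sequential outcome (High, T4) differs from the Nash profile (Free, T2).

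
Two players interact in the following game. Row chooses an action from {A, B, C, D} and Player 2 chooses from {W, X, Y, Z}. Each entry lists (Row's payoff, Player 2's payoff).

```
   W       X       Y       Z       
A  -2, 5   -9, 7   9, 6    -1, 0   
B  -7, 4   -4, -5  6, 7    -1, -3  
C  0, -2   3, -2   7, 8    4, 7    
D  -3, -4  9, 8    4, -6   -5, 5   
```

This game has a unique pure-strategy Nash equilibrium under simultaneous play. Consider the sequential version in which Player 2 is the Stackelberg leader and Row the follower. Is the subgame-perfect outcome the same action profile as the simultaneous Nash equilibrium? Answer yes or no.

Backward induction with Player 2 moving first.
- W: Row compares -2, -7, 0, -3 and picks C; Player 2 would get -2.
- X: Row compares -9, -4, 3, 9 and picks D; Player 2 would get 8.
- Y: Row compares 9, 6, 7, 4 and picks A; Player 2 would get 6.
- Z: Row compares -1, -1, 4, -5 and picks C; Player 2 would get 7.
Among -2, 8, 6, 7, the best is 8 at X. Subgame-perfect outcome: (D, X) with payoffs (9, 8).
For the simultaneous game, intersect best replies.
Row's best replies: W→C; X→D; Y→A; Z→C.
Player 2's best replies: A→X; B→Y; C→Y; D→X.
Only (D, X) has each player best-responding; Nash payoffs (9, 8).
Sequential outcome (D, X) coincides with the Nash profile (D, X).

yes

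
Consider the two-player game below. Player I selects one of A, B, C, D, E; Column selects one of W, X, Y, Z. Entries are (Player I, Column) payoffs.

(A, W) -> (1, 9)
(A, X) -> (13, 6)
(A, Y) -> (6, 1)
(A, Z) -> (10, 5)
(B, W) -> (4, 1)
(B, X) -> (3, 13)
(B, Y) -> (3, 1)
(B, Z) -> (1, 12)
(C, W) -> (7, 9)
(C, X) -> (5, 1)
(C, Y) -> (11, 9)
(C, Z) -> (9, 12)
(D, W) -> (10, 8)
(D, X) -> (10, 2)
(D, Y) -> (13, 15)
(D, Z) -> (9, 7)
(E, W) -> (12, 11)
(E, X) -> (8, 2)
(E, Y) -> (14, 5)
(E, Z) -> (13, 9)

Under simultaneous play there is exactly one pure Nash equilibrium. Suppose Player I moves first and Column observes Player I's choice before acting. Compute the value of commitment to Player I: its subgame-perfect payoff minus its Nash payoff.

1

Solve by backward induction (Player I leads).
- A: BR = W, leader payoff 1.
- B: BR = X, leader payoff 3.
- C: BR = Z, leader payoff 9.
- D: BR = Y, leader payoff 13.
- E: BR = W, leader payoff 12.
Player I's induced payoffs are 1, 3, 9, 13, 12, so Player I commits to D. Subgame-perfect outcome: (D, Y) with payoffs (13, 15).
Now find the simultaneous Nash equilibrium.
Player I's best replies: W→E; X→A; Y→E; Z→E.
Column's best replies: A→W; B→X; C→Z; D→Y; E→W.
The unique mutual best reply is (E, W), giving (12, 11).
Player I's commitment gain: 13 − 12 = 1.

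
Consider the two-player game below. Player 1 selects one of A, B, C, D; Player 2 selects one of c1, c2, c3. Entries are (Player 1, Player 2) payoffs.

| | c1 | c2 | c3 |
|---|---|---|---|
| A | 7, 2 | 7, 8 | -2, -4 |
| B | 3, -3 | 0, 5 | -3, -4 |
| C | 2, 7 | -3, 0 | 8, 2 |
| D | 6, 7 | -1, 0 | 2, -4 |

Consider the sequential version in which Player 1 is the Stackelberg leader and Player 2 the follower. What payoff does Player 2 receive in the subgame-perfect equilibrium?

Solve by backward induction (Player 1 leads).
- A: Player 2 compares 2, 8, -4 and picks c2; Player 1 would get 7.
- B: Player 2 compares -3, 5, -4 and picks c2; Player 1 would get 0.
- C: Player 2 compares 7, 0, 2 and picks c1; Player 1 would get 2.
- D: Player 2 compares 7, 0, -4 and picks c1; Player 1 would get 6.
Among 7, 0, 2, 6, the best is 7 at A. Subgame-perfect outcome: (A, c2) with payoffs (7, 8).

8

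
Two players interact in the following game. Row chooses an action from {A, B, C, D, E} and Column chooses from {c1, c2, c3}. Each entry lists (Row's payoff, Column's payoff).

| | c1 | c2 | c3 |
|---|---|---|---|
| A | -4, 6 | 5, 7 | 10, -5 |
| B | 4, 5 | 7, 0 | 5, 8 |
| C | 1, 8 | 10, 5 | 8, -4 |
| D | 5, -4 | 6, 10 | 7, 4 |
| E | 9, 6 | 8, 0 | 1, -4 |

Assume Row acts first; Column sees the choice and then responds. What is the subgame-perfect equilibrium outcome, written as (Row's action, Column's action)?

Work backward from Column's decision.
- A: BR = c2, leader payoff 5.
- B: BR = c3, leader payoff 5.
- C: BR = c1, leader payoff 1.
- D: BR = c2, leader payoff 6.
- E: BR = c1, leader payoff 9.
Among 5, 5, 1, 6, 9, the best is 9 at E. Subgame-perfect outcome: (E, c1) with payoffs (9, 6).

(E, c1)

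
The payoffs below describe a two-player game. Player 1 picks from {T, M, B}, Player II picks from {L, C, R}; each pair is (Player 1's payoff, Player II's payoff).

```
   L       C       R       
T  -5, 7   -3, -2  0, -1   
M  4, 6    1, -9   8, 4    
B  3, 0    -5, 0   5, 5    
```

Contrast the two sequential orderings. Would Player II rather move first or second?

If Player 1 leads: Player II's best replies are T→L, M→L, B→R; Player 1's induced payoffs -5, 4, 5; outcome (B, R), payoffs (5, 5).
If Player II leads: Player 1's best replies are L→M, C→M, R→M; Player II's induced payoffs 6, -9, 4; outcome (M, L), payoffs (4, 6).
Player II gets 6 moving first and 5 moving second, so Player II prefers to move first.

first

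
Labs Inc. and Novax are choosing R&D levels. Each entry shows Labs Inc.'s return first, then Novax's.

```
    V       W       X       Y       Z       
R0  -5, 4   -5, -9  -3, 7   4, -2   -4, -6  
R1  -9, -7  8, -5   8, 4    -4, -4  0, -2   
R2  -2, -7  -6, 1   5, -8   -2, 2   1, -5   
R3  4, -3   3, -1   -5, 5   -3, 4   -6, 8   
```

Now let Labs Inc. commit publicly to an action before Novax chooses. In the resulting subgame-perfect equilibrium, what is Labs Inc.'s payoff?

Novax best-responds to each possible Labs Inc. move:
- R0 → Novax plays X (best of 4, -9, 7, -2, -6); Labs Inc. gets -3.
- R1 → Novax plays X (best of -7, -5, 4, -4, -2); Labs Inc. gets 8.
- R2 → Novax plays Y (best of -7, 1, -8, 2, -5); Labs Inc. gets -2.
- R3 → Novax plays Z (best of -3, -1, 5, 4, 8); Labs Inc. gets -6.
Labs Inc.'s induced payoffs are -3, 8, -2, -6, so Labs Inc. commits to R1. Subgame-perfect outcome: (R1, X) with payoffs (8, 4).

8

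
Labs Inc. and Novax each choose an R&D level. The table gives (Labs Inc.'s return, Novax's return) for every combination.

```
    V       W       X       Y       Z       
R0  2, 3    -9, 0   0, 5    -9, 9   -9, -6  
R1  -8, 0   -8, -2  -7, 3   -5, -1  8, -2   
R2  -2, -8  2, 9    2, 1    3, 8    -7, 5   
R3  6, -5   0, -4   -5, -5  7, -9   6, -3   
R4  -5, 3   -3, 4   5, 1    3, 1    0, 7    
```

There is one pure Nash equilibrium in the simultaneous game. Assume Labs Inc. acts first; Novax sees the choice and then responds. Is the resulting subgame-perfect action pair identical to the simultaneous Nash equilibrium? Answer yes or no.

no

Backward induction with Labs Inc. moving first.
- R0: Novax compares 3, 0, 5, 9, -6 and picks Y; Labs Inc. would get -9.
- R1: Novax compares 0, -2, 3, -1, -2 and picks X; Labs Inc. would get -7.
- R2: Novax compares -8, 9, 1, 8, 5 and picks W; Labs Inc. would get 2.
- R3: Novax compares -5, -4, -5, -9, -3 and picks Z; Labs Inc. would get 6.
- R4: Novax compares 3, 4, 1, 1, 7 and picks Z; Labs Inc. would get 0.
Labs Inc.'s induced payoffs are -9, -7, 2, 6, 0, so Labs Inc. commits to R3. Subgame-perfect outcome: (R3, Z) with payoffs (6, -3).
For the simultaneous game, intersect best replies.
Labs Inc.'s best replies: V→R3; W→R2; X→R4; Y→R3; Z→R1.
Novax's best replies: R0→Y; R1→X; R2→W; R3→Z; R4→Z.
Only (R2, W) has each player best-responding; Nash payoffs (2, 9).
Sequential outcome (R3, Z) differs from the Nash profile (R2, W).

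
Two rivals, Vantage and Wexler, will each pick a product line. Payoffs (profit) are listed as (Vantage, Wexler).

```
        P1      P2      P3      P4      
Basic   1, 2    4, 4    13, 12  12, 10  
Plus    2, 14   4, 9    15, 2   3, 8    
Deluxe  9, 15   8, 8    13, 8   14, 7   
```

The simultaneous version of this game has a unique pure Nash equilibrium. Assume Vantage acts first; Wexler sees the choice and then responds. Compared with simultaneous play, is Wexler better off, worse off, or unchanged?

worse off

Work backward from Wexler's decision.
- Basic: BR = P3, leader payoff 13.
- Plus: BR = P1, leader payoff 2.
- Deluxe: BR = P1, leader payoff 9.
Vantage's induced payoffs are 13, 2, 9, so Vantage commits to Basic. Subgame-perfect outcome: (Basic, P3) with payoffs (13, 12).
For the simultaneous game, intersect best replies.
Vantage's best replies: P1→Deluxe; P2→Deluxe; P3→Plus; P4→Deluxe.
Wexler's best replies: Basic→P3; Plus→P1; Deluxe→P1.
The unique mutual best reply is (Deluxe, P1), giving (9, 15).
Wexler earns 12 sequentially versus 15 at the Nash outcome: worse off.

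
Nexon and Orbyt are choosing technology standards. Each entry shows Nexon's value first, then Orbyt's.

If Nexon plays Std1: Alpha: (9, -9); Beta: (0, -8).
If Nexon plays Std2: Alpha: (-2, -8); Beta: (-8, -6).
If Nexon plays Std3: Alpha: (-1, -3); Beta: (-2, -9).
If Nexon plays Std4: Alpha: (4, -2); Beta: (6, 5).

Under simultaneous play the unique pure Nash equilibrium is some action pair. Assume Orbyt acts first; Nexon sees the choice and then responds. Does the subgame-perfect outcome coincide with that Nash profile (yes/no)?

yes

Work backward from Nexon's decision.
- Alpha: BR = Std1, leader payoff -9.
- Beta: BR = Std4, leader payoff 5.
Maximizing over -9, 5, Orbyt chooses Beta. Subgame-perfect outcome: (Std4, Beta) with payoffs (6, 5).
Now find the simultaneous Nash equilibrium.
Nexon's best replies: Alpha→Std1; Beta→Std4.
Orbyt's best replies: Std1→Beta; Std2→Beta; Std3→Alpha; Std4→Beta.
The unique mutual best reply is (Std4, Beta), giving (6, 5).
Sequential outcome (Std4, Beta) coincides with the Nash profile (Std4, Beta).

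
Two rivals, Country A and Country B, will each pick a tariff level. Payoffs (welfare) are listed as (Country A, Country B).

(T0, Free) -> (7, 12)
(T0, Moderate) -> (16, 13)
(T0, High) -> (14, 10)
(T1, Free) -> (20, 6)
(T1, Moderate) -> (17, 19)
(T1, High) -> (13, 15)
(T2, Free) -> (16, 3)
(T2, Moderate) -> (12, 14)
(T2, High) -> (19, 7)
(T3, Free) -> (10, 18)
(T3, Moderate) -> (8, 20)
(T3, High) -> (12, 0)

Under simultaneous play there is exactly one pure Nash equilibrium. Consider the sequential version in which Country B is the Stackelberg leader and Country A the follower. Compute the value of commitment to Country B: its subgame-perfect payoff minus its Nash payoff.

0

Work backward from Country A's decision.
- Free: BR = T1, leader payoff 6.
- Moderate: BR = T1, leader payoff 19.
- High: BR = T2, leader payoff 7.
Country B's induced payoffs are 6, 19, 7, so Country B commits to Moderate. Subgame-perfect outcome: (T1, Moderate) with payoffs (17, 19).
For the simultaneous game, intersect best replies.
Country A's best replies: Free→T1; Moderate→T1; High→T2.
Country B's best replies: T0→Moderate; T1→Moderate; T2→Moderate; T3→Moderate.
The unique mutual best reply is (T1, Moderate), giving (17, 19).
Country B's commitment gain: 19 − 19 = 0.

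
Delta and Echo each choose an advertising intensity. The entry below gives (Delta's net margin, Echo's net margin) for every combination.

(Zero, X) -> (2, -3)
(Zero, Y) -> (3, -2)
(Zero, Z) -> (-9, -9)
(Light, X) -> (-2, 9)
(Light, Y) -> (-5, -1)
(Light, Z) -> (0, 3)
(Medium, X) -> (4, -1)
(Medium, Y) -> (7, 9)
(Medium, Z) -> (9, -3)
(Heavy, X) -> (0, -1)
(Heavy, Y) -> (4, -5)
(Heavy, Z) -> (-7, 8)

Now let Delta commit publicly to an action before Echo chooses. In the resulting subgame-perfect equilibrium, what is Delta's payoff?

Solve by backward induction (Delta leads).
- Zero → Echo plays Y (best of -3, -2, -9); Delta gets 3.
- Light → Echo plays X (best of 9, -1, 3); Delta gets -2.
- Medium → Echo plays Y (best of -1, 9, -3); Delta gets 7.
- Heavy → Echo plays Z (best of -1, -5, 8); Delta gets -7.
Delta's induced payoffs are 3, -2, 7, -7, so Delta commits to Medium. Subgame-perfect outcome: (Medium, Y) with payoffs (7, 9).

7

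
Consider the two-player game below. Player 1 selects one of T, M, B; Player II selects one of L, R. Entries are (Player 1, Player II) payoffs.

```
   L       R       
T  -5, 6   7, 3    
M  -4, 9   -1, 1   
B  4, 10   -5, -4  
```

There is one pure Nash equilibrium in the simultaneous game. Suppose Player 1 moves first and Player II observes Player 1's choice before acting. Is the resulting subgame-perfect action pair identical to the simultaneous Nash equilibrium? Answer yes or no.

yes

Solve by backward induction (Player 1 leads).
- T → Player II plays L (best of 6, 3); Player 1 gets -5.
- M → Player II plays L (best of 9, 1); Player 1 gets -4.
- B → Player II plays L (best of 10, -4); Player 1 gets 4.
Among -5, -4, 4, the best is 4 at B. Subgame-perfect outcome: (B, L) with payoffs (4, 10).
For the simultaneous game, intersect best replies.
Player 1's best replies: L→B; R→T.
Player II's best replies: T→L; M→L; B→L.
The unique mutual best reply is (B, L), giving (4, 10).
Sequential outcome (B, L) coincides with the Nash profile (B, L).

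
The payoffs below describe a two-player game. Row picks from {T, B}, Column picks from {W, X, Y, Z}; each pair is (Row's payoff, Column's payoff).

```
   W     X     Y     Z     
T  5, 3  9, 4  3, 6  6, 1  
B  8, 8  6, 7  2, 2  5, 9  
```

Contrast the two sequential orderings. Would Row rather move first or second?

second

If Row leads: Column's best replies are T→Y, B→Z; Row's induced payoffs 3, 5; outcome (B, Z), payoffs (5, 9).
If Column leads: Row's best replies are W→B, X→T, Y→T, Z→T; Column's induced payoffs 8, 4, 6, 1; outcome (B, W), payoffs (8, 8).
Row gets 5 moving first and 8 moving second, so Row prefers to move second.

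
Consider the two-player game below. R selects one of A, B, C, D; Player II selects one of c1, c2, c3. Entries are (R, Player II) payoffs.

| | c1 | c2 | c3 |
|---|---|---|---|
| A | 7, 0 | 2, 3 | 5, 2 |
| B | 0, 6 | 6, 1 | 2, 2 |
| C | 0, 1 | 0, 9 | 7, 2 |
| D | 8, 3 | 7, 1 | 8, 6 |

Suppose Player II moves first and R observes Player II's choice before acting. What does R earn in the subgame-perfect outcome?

Backward induction with Player II moving first.
- c1 → R plays D (best of 7, 0, 0, 8); Player II gets 3.
- c2 → R plays D (best of 2, 6, 0, 7); Player II gets 1.
- c3 → R plays D (best of 5, 2, 7, 8); Player II gets 6.
Among 3, 1, 6, the best is 6 at c3. Subgame-perfect outcome: (D, c3) with payoffs (8, 6).

8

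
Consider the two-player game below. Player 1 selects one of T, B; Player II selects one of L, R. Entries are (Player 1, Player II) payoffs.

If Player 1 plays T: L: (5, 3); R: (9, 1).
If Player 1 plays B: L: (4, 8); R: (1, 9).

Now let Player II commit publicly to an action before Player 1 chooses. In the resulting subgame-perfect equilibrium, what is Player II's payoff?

3

Solve by backward induction (Player II leads).
- L → Player 1 plays T (best of 5, 4); Player II gets 3.
- R → Player 1 plays T (best of 9, 1); Player II gets 1.
Maximizing over 3, 1, Player II chooses L. Subgame-perfect outcome: (T, L) with payoffs (5, 3).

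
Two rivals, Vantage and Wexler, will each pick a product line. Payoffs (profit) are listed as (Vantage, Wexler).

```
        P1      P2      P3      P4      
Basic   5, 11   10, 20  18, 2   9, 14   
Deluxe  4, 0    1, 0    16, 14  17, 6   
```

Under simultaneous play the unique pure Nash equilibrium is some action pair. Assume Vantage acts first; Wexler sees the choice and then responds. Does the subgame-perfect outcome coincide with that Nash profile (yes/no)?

Work backward from Wexler's decision.
- Basic: Wexler compares 11, 20, 2, 14 and picks P2; Vantage would get 10.
- Deluxe: Wexler compares 0, 0, 14, 6 and picks P3; Vantage would get 16.
Maximizing over 10, 16, Vantage chooses Deluxe. Subgame-perfect outcome: (Deluxe, P3) with payoffs (16, 14).
Under simultaneous play:
Vantage's best replies: P1→Basic; P2→Basic; P3→Basic; P4→Deluxe.
Wexler's best replies: Basic→P2; Deluxe→P3.
Only (Basic, P2) has each player best-responding; Nash payoffs (10, 20).
Sequential outcome (Deluxe, P3) differs from the Nash profile (Basic, P2).

no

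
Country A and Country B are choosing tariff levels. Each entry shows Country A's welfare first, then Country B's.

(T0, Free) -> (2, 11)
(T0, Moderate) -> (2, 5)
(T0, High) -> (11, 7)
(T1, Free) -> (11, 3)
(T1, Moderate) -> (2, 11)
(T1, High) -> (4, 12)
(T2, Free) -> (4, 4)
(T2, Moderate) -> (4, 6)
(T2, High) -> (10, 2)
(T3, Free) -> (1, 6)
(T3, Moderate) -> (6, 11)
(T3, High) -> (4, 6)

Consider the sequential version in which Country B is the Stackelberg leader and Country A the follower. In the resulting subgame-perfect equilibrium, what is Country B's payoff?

Solve by backward induction (Country B leads).
- Free → Country A plays T1 (best of 2, 11, 4, 1); Country B gets 3.
- Moderate → Country A plays T3 (best of 2, 2, 4, 6); Country B gets 11.
- High → Country A plays T0 (best of 11, 4, 10, 4); Country B gets 7.
Among 3, 11, 7, the best is 11 at Moderate. Subgame-perfect outcome: (T3, Moderate) with payoffs (6, 11).

11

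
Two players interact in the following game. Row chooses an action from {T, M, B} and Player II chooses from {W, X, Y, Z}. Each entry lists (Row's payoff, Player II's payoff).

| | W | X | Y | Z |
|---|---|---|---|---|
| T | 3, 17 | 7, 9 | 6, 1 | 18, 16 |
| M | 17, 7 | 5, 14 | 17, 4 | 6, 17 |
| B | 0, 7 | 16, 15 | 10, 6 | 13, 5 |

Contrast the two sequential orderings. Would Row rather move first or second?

second

If Row leads: Player II's best replies are T→W, M→Z, B→X; Row's induced payoffs 3, 6, 16; outcome (B, X), payoffs (16, 15).
If Player II leads: Row's best replies are W→M, X→B, Y→M, Z→T; Player II's induced payoffs 7, 15, 4, 16; outcome (T, Z), payoffs (18, 16).
Row gets 16 moving first and 18 moving second, so Row prefers to move second.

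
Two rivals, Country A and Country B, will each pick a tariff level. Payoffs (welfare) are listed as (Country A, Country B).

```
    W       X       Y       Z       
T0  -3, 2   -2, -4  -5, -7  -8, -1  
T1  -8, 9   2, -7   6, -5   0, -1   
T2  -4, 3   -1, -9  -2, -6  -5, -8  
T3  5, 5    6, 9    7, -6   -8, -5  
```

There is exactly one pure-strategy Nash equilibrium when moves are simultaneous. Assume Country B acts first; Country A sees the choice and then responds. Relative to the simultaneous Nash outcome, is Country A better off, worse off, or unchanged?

Country A best-responds to each possible Country B move:
- W: BR = T3, leader payoff 5.
- X: BR = T3, leader payoff 9.
- Y: BR = T3, leader payoff -6.
- Z: BR = T1, leader payoff -1.
Country B's induced payoffs are 5, 9, -6, -1, so Country B commits to X. Subgame-perfect outcome: (T3, X) with payoffs (6, 9).
Under simultaneous play:
Country A's best replies: W→T3; X→T3; Y→T3; Z→T1.
Country B's best replies: T0→W; T1→W; T2→W; T3→X.
Only (T3, X) has each player best-responding; Nash payoffs (6, 9).
Country A earns 6 sequentially versus 6 at the Nash outcome: unchanged.

unchanged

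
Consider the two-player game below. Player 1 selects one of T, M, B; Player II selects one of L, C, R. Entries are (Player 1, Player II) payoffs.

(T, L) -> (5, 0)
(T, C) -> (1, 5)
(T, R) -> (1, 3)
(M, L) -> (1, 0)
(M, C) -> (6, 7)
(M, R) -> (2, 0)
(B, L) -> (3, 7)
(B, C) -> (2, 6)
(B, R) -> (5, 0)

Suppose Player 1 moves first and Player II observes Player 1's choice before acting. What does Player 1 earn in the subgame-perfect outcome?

Solve by backward induction (Player 1 leads).
- T: BR = C, leader payoff 1.
- M: BR = C, leader payoff 6.
- B: BR = L, leader payoff 3.
Player 1's induced payoffs are 1, 6, 3, so Player 1 commits to M. Subgame-perfect outcome: (M, C) with payoffs (6, 7).

6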